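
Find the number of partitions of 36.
17977

p(n) counts ways to write n as a sum of positive integers (order ignored).
Euler's pentagonal recurrence: p(k) = p(k-1) + p(k-2) - p(k-5) - p(k-7) + p(k-12) + p(k-15) - ... (offsets j(3j∓1)/2, signs ++--, p(0)=1, p(<0)=0).
DP table for k = 0..35: p(0)=1, p(1)=1, p(2)=2, p(3)=3, p(4)=5, p(5)=7, p(6)=11, p(7)=15, p(8)=22, p(9)=30, p(10)=42, p(11)=56, p(12)=77, p(13)=101, p(14)=135, p(15)=176, p(16)=231, p(17)=297, p(18)=385, p(19)=490, p(20)=627, p(21)=792, p(22)=1002, p(23)=1255, p(24)=1575, p(25)=1958, p(26)=2436, p(27)=3010, p(28)=3718, p(29)=4565, p(30)=5604, p(31)=6842, p(32)=8349, p(33)=10143, p(34)=12310, p(35)=14883.
Final step: p(36) = p(35) + p(34) - p(31) - p(29) + p(24) + p(21) - p(14) - p(10) + p(1)
= 14883 + 12310 - 6842 - 4565 + 1575 + 792 - 135 - 42 + 1
= 17977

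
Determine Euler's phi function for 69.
44

69 = 3 × 23
φ(n) = n × ∏(1 - 1/p) for each prime p dividing n
φ(69) = 69 × (1 - 1/3) × (1 - 1/23) = 44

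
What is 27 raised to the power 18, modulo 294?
183

Repeated squaring. Binary of 18 = 10010.
27^1 ≡ 27 (mod 294); 27^2 ≡ 141 (mod 294); 27^4 ≡ 183 (mod 294); 27^8 ≡ 267 (mod 294); 27^16 ≡ 141 (mod 294)
27^18 = 27^2 × 27^16 ≡ 183 (mod 294)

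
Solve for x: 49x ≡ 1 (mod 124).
81

gcd(49, 124) = 1, so the inverse exists.
Extended Euclidean algorithm on (124, 49):
124 = 2 × 49 + 26  ⟹  26 = (1)·124 + (-2)·49
49 = 1 × 26 + 23  ⟹  23 = (-1)·124 + (3)·49
26 = 1 × 23 + 3  ⟹  3 = (2)·124 + (-5)·49
23 = 7 × 3 + 2  ⟹  2 = (-15)·124 + (38)·49
3 = 1 × 2 + 1  ⟹  1 = (17)·124 + (-43)·49
So (-43)·49 ≡ 1 (mod 124), i.e. 49^(-1) ≡ -43 ≡ 81 (mod 124).
Check: 49 × 81 = 3969 ≡ 1 (mod 124)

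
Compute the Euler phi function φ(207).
132

207 = 3^2 × 23
φ(n) = n × ∏(1 - 1/p) for each prime p dividing n
φ(207) = 207 × (1 - 1/3) × (1 - 1/23) = 132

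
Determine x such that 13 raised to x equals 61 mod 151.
109

Baby-step giant-step with step n = ⌈√151⌉ = 13.
Baby steps 13^j mod 151 (j:value) for j=0..12: 0:1, 1:13, 2:18, 3:83, 4:22, 5:135, 6:94, 7:14, 8:31, 9:101, 10:105, 11:6, 12:78.
Giant-step multiplier: 13^(-13) ≡ 13^(150-13) = 13^137 ≡ 7 (mod 151).
Giant steps γ_i = 61·7^i mod 151: γ_0=61, γ_1=125, γ_2=120, γ_3=85, γ_4=142, γ_5=88, γ_6=12, γ_7=84, γ_8=135 (in table at j=5).
x = i·n + j = 8·13 + 5 = 109.
Check: 13^109 ≡ 61 (mod 151).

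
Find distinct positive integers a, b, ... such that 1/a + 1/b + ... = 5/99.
1/20 + 1/1980

Greedy algorithm:
5/99: ceiling(99/5) = 20, use 1/20
1/1980: ceiling(1980/1) = 1980, use 1/1980
Result: 5/99 = 1/20 + 1/1980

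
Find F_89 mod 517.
342

Matrix identity: Q^n = [[F_(n+1), F_n], [F_n, F_(n-1)]] with Q = [[1,1],[1,0]].
n = 89 = 1011001₂. Square-and-multiply, entries mod 517:
Q^1 = [[1,1],[1,0]]
Q^2 = (Q^1)² = [[2,1],[1,1]]
Q^5 = (Q^2)²·Q = [[8,5],[5,3]]
Q^11 = (Q^5)²·Q = [[144,89],[89,55]]
Q^22 = (Q^11)² = [[222,133],[133,89]]
Q^44 = (Q^22)² = [[280,3],[3,277]]
Q^89 = (Q^44)²·Q = [[462,342],[342,120]]
F_89 mod 517 = Q^89[0][1] = 342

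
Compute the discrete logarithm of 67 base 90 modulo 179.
92

Baby-step giant-step with step n = ⌈√179⌉ = 14.
Baby steps 90^j mod 179 (j:value) for j=0..13: 0:1, 1:90, 2:45, 3:112, 4:56, 5:28, 6:14, 7:7, 8:93, 9:136, 10:68, 11:34, 12:17, 13:98.
Giant-step multiplier: 90^(-14) ≡ 90^(178-14) = 90^164 ≡ 95 (mod 179).
Giant steps γ_i = 67·95^i mod 179: γ_0=67, γ_1=100, γ_2=13, γ_3=161, γ_4=80, γ_5=82, γ_6=93 (in table at j=8).
x = i·n + j = 6·14 + 8 = 92.
Check: 90^92 ≡ 67 (mod 179).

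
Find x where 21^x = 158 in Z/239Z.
69

Baby-step giant-step with step n = ⌈√239⌉ = 16.
Baby steps 21^j mod 239 (j:value) for j=0..15: 0:1, 1:21, 2:202, 3:179, 4:174, 5:69, 6:15, 7:76, 8:162, 9:56, 10:220, 11:79, 12:225, 13:184, 14:40, 15:123.
Giant-step multiplier: 21^(-16) ≡ 21^(238-16) = 21^222 ≡ 213 (mod 239).
Giant steps γ_i = 158·213^i mod 239: γ_0=158, γ_1=194, γ_2=214, γ_3=172, γ_4=69 (in table at j=5).
x = i·n + j = 4·16 + 5 = 69.
Check: 21^69 ≡ 158 (mod 239).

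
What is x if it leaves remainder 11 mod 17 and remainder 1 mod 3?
28

Using Chinese Remainder Theorem:
M = 17 × 3 = 51
M1 = 3, M2 = 17
y1 = 3^(-1) mod 17 = 6
y2 = 17^(-1) mod 3 = 2
x = (11×3×6 + 1×17×2) mod 51 = 28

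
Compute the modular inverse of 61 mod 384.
277

gcd(61, 384) = 1, so the inverse exists.
Extended Euclidean algorithm on (384, 61):
384 = 6 × 61 + 18  ⟹  18 = (1)·384 + (-6)·61
61 = 3 × 18 + 7  ⟹  7 = (-3)·384 + (19)·61
18 = 2 × 7 + 4  ⟹  4 = (7)·384 + (-44)·61
7 = 1 × 4 + 3  ⟹  3 = (-10)·384 + (63)·61
4 = 1 × 3 + 1  ⟹  1 = (17)·384 + (-107)·61
So (-107)·61 ≡ 1 (mod 384), i.e. 61^(-1) ≡ -107 ≡ 277 (mod 384).
Check: 61 × 277 = 16897 ≡ 1 (mod 384)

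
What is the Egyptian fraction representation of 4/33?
1/9 + 1/99

Greedy algorithm:
4/33: ceiling(33/4) = 9, use 1/9
1/99: ceiling(99/1) = 99, use 1/99
Result: 4/33 = 1/9 + 1/99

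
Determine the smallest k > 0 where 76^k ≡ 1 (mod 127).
21

127 is prime, so ord(76) divides φ(127) = 126.
Divisors of 126: 1, 2, 3, 6, 7, 9, 14, 18, 21, 42, 63, 126.
Repeated squaring: 76^1 ≡ 76, 76^2 ≡ 61, 76^4 ≡ 38, 76^8 ≡ 47, 76^16 ≡ 50, 76^32 ≡ 87, 76^64 ≡ 76 (mod 127).
Test 76^d mod 127 for each divisor d in increasing order:
76^1 ≡ 76
76^2 ≡ 61
76^3 = 76^2·76^1 ≡ 64
76^6 = 76^4·76^2 ≡ 32
76^7 = 76^4·76^2·76^1 ≡ 19
76^9 = 76^8·76^1 ≡ 16
76^14 = 76^8·76^4·76^2 ≡ 107
76^18 = 76^16·76^2 ≡ 2
76^21 = 76^16·76^4·76^1 ≡ 1  ← first divisor giving 1
The order is 21.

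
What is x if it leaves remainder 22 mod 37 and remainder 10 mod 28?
318

Using Chinese Remainder Theorem:
M = 37 × 28 = 1036
M1 = 28, M2 = 37
y1 = 28^(-1) mod 37 = 4
y2 = 37^(-1) mod 28 = 25
x = (22×28×4 + 10×37×25) mod 1036 = 318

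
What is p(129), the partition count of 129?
4835271870

p(n) counts ways to write n as a sum of positive integers (order ignored).
Euler's pentagonal recurrence: p(k) = p(k-1) + p(k-2) - p(k-5) - p(k-7) + p(k-12) + p(k-15) - ... (offsets j(3j∓1)/2, signs ++--, p(0)=1, p(<0)=0).
DP table for k = 0..128: p(0)=1, p(1)=1, p(2)=2, p(3)=3, p(4)=5, p(5)=7, p(6)=11, p(7)=15, p(8)=22, p(9)=30, p(10)=42, p(11)=56, p(12)=77, p(13)=101, p(14)=135, p(15)=176, p(16)=231, p(17)=297, p(18)=385, p(19)=490, p(20)=627, p(21)=792, p(22)=1002, p(23)=1255, p(24)=1575, p(25)=1958, p(26)=2436, p(27)=3010, p(28)=3718, p(29)=4565, p(30)=5604, p(31)=6842, p(32)=8349, p(33)=10143, p(34)=12310, p(35)=14883, p(36)=17977, p(37)=21637, p(38)=26015, p(39)=31185, p(40)=37338, p(41)=44583, p(42)=53174, p(43)=63261, p(44)=75175, p(45)=89134, p(46)=105558, p(47)=124754, p(48)=147273, p(49)=173525, p(50)=204226, p(51)=239943, p(52)=281589, p(53)=329931, p(54)=386155, p(55)=451276, p(56)=526823, p(57)=614154, p(58)=715220, p(59)=831820, p(60)=966467, p(61)=1121505, p(62)=1300156, p(63)=1505499, p(64)=1741630, p(65)=2012558, p(66)=2323520, p(67)=2679689, p(68)=3087735, p(69)=3554345, p(70)=4087968, p(71)=4697205, p(72)=5392783, p(73)=6185689, p(74)=7089500, p(75)=8118264, p(76)=9289091, p(77)=10619863, p(78)=12132164, p(79)=13848650, p(80)=15796476, p(81)=18004327, p(82)=20506255, p(83)=23338469, p(84)=26543660, p(85)=30167357, p(86)=34262962, p(87)=38887673, p(88)=44108109, p(89)=49995925, p(90)=56634173, p(91)=64112359, p(92)=72533807, p(93)=82010177, p(94)=92669720, p(95)=104651419, p(96)=118114304, p(97)=133230930, p(98)=150198136, p(99)=169229875, p(100)=190569292, p(101)=214481126, p(102)=241265379, p(103)=271248950, p(104)=304801365, p(105)=342325709, p(106)=384276336, p(107)=431149389, p(108)=483502844, p(109)=541946240, p(110)=607163746, p(111)=679903203, p(112)=761002156, p(113)=851376628, p(114)=952050665, p(115)=1064144451, p(116)=1188908248, p(117)=1327710076, p(118)=1482074143, p(119)=1653668665, p(120)=1844349560, p(121)=2056148051, p(122)=2291320912, p(123)=2552338241, p(124)=2841940500, p(125)=3163127352, p(126)=3519222692, p(127)=3913864295, p(128)=4351078600.
Final step: p(129) = p(128) + p(127) - p(124) - p(122) + p(117) + p(114) - p(107) - p(103) + p(94) + p(89) - p(78) - p(72) + p(59) + p(52) - p(37) - p(29) + p(12) + p(3)
= 4351078600 + 3913864295 - 2841940500 - 2291320912 + 1327710076 + 952050665 - 431149389 - 271248950 + 92669720 + 49995925 - 12132164 - 5392783 + 831820 + 281589 - 21637 - 4565 + 77 + 3
= 4835271870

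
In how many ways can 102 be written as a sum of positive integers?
241265379

p(n) counts ways to write n as a sum of positive integers (order ignored).
Euler's pentagonal recurrence: p(k) = p(k-1) + p(k-2) - p(k-5) - p(k-7) + p(k-12) + p(k-15) - ... (offsets j(3j∓1)/2, signs ++--, p(0)=1, p(<0)=0).
DP table for k = 0..101: p(0)=1, p(1)=1, p(2)=2, p(3)=3, p(4)=5, p(5)=7, p(6)=11, p(7)=15, p(8)=22, p(9)=30, p(10)=42, p(11)=56, p(12)=77, p(13)=101, p(14)=135, p(15)=176, p(16)=231, p(17)=297, p(18)=385, p(19)=490, p(20)=627, p(21)=792, p(22)=1002, p(23)=1255, p(24)=1575, p(25)=1958, p(26)=2436, p(27)=3010, p(28)=3718, p(29)=4565, p(30)=5604, p(31)=6842, p(32)=8349, p(33)=10143, p(34)=12310, p(35)=14883, p(36)=17977, p(37)=21637, p(38)=26015, p(39)=31185, p(40)=37338, p(41)=44583, p(42)=53174, p(43)=63261, p(44)=75175, p(45)=89134, p(46)=105558, p(47)=124754, p(48)=147273, p(49)=173525, p(50)=204226, p(51)=239943, p(52)=281589, p(53)=329931, p(54)=386155, p(55)=451276, p(56)=526823, p(57)=614154, p(58)=715220, p(59)=831820, p(60)=966467, p(61)=1121505, p(62)=1300156, p(63)=1505499, p(64)=1741630, p(65)=2012558, p(66)=2323520, p(67)=2679689, p(68)=3087735, p(69)=3554345, p(70)=4087968, p(71)=4697205, p(72)=5392783, p(73)=6185689, p(74)=7089500, p(75)=8118264, p(76)=9289091, p(77)=10619863, p(78)=12132164, p(79)=13848650, p(80)=15796476, p(81)=18004327, p(82)=20506255, p(83)=23338469, p(84)=26543660, p(85)=30167357, p(86)=34262962, p(87)=38887673, p(88)=44108109, p(89)=49995925, p(90)=56634173, p(91)=64112359, p(92)=72533807, p(93)=82010177, p(94)=92669720, p(95)=104651419, p(96)=118114304, p(97)=133230930, p(98)=150198136, p(99)=169229875, p(100)=190569292, p(101)=214481126.
Final step: p(102) = p(101) + p(100) - p(97) - p(95) + p(90) + p(87) - p(80) - p(76) + p(67) + p(62) - p(51) - p(45) + p(32) + p(25) - p(10) - p(2)
= 214481126 + 190569292 - 133230930 - 104651419 + 56634173 + 38887673 - 15796476 - 9289091 + 2679689 + 1300156 - 239943 - 89134 + 8349 + 1958 - 42 - 2
= 241265379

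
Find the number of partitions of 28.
3718

p(n) counts ways to write n as a sum of positive integers (order ignored).
Euler's pentagonal recurrence: p(k) = p(k-1) + p(k-2) - p(k-5) - p(k-7) + p(k-12) + p(k-15) - ... (offsets j(3j∓1)/2, signs ++--, p(0)=1, p(<0)=0).
DP table for k = 0..27: p(0)=1, p(1)=1, p(2)=2, p(3)=3, p(4)=5, p(5)=7, p(6)=11, p(7)=15, p(8)=22, p(9)=30, p(10)=42, p(11)=56, p(12)=77, p(13)=101, p(14)=135, p(15)=176, p(16)=231, p(17)=297, p(18)=385, p(19)=490, p(20)=627, p(21)=792, p(22)=1002, p(23)=1255, p(24)=1575, p(25)=1958, p(26)=2436, p(27)=3010.
Final step: p(28) = p(27) + p(26) - p(23) - p(21) + p(16) + p(13) - p(6) - p(2)
= 3010 + 2436 - 1255 - 792 + 231 + 101 - 11 - 2
= 3718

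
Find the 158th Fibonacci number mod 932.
1

Matrix identity: Q^n = [[F_(n+1), F_n], [F_n, F_(n-1)]] with Q = [[1,1],[1,0]].
n = 158 = 10011110₂. Square-and-multiply, entries mod 932:
Q^1 = [[1,1],[1,0]]
Q^2 = (Q^1)² = [[2,1],[1,1]]
Q^4 = (Q^2)² = [[5,3],[3,2]]
Q^9 = (Q^4)²·Q = [[55,34],[34,21]]
Q^19 = (Q^9)²·Q = [[241,453],[453,720]]
Q^39 = (Q^19)²·Q = [[555,466],[466,89]]
Q^79 = (Q^39)²·Q = [[465,465],[465,0]]
Q^158 = (Q^79)² = [[2,1],[1,1]]
F_158 mod 932 = Q^158[0][1] = 1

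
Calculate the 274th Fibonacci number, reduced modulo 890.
767

Matrix identity: Q^n = [[F_(n+1), F_n], [F_n, F_(n-1)]] with Q = [[1,1],[1,0]].
n = 274 = 100010010₂. Square-and-multiply, entries mod 890:
Q^1 = [[1,1],[1,0]]
Q^2 = (Q^1)² = [[2,1],[1,1]]
Q^4 = (Q^2)² = [[5,3],[3,2]]
Q^8 = (Q^4)² = [[34,21],[21,13]]
Q^17 = (Q^8)²·Q = [[804,707],[707,97]]
Q^34 = (Q^17)² = [[835,657],[657,178]]
Q^68 = (Q^34)² = [[354,711],[711,533]]
Q^137 = (Q^68)²·Q = [[364,717],[717,537]]
Q^274 = (Q^137)² = [[445,767],[767,568]]
F_274 mod 890 = Q^274[0][1] = 767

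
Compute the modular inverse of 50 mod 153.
101

gcd(50, 153) = 1, so the inverse exists.
Extended Euclidean algorithm on (153, 50):
153 = 3 × 50 + 3  ⟹  3 = (1)·153 + (-3)·50
50 = 16 × 3 + 2  ⟹  2 = (-16)·153 + (49)·50
3 = 1 × 2 + 1  ⟹  1 = (17)·153 + (-52)·50
So (-52)·50 ≡ 1 (mod 153), i.e. 50^(-1) ≡ -52 ≡ 101 (mod 153).
Check: 50 × 101 = 5050 ≡ 1 (mod 153)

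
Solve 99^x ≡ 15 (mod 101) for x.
43

Baby-step giant-step with step n = ⌈√101⌉ = 11.
Baby steps 99^j mod 101 (j:value) for j=0..10: 0:1, 1:99, 2:4, 3:93, 4:16, 5:69, 6:64, 7:74, 8:54, 9:94, 10:14.
Giant-step multiplier: 99^(-11) ≡ 99^(100-11) = 99^89 ≡ 18 (mod 101).
Giant steps γ_i = 15·18^i mod 101: γ_0=15, γ_1=68, γ_2=12, γ_3=14 (in table at j=10).
x = i·n + j = 3·11 + 10 = 43.
Check: 99^43 ≡ 15 (mod 101).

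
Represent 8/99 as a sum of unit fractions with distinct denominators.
1/13 + 1/258 + 1/110682

Greedy algorithm:
8/99: ceiling(99/8) = 13, use 1/13
5/1287: ceiling(1287/5) = 258, use 1/258
1/110682: ceiling(110682/1) = 110682, use 1/110682
Result: 8/99 = 1/13 + 1/258 + 1/110682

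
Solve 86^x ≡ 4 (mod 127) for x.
90

Baby-step giant-step with step n = ⌈√127⌉ = 12.
Baby steps 86^j mod 127 (j:value) for j=0..11: 0:1, 1:86, 2:30, 3:40, 4:11, 5:57, 6:76, 7:59, 8:121, 9:119, 10:74, 11:14.
Giant-step multiplier: 86^(-12) ≡ 86^(126-12) = 86^114 ≡ 25 (mod 127).
Giant steps γ_i = 4·25^i mod 127: γ_0=4, γ_1=100, γ_2=87, γ_3=16, γ_4=19, γ_5=94, γ_6=64, γ_7=76 (in table at j=6).
x = i·n + j = 7·12 + 6 = 90.
Check: 86^90 ≡ 4 (mod 127).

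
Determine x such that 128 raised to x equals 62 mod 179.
9

Baby-step giant-step with step n = ⌈√179⌉ = 14.
Baby steps 128^j mod 179 (j:value) for j=0..13: 0:1, 1:128, 2:95, 3:167, 4:75, 5:113, 6:144, 7:174, 8:76, 9:62, 10:60, 11:162, 12:151, 13:175.
h = 62 is already in the table at j=9, so x = 9.
Check: 128^9 ≡ 62 (mod 179).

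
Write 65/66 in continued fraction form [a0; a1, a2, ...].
[0; 1, 65]

Euclidean algorithm steps:
65 = 0 × 66 + 65
66 = 1 × 65 + 1
65 = 65 × 1 + 0
Continued fraction: [0; 1, 65]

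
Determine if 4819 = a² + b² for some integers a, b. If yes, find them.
Not possible

Factorization: 4819 = 61 × 79
By Fermat: n is sum of two squares iff every prime p ≡ 3 (mod 4) appears to even power.
Prime(s) ≡ 3 (mod 4) with odd exponent: [(79, 1)]
Therefore 4819 cannot be expressed as a² + b².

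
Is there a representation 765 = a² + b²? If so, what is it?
6² + 27² (a=6, b=27)

Factorization: 765 = 3^2 × 5 × 17
By Fermat: n is sum of two squares iff every prime p ≡ 3 (mod 4) appears to even power.
All primes ≡ 3 (mod 4) appear to even power.
Search a = 0, 1, 2, … for 765 - a² a perfect square: first hit at a = 6: 765 - 36 = 729 = 27².
765 = 6² + 27² = 36 + 729 ✓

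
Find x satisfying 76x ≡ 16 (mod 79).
x ≡ 21 (mod 79)

gcd(76, 79) = 1, which divides 16, so solutions exist.
Find 76^(-1) mod 79 by the extended Euclidean algorithm:
79 = 1 × 76 + 3  ⟹  3 = (1)·79 + (-1)·76
76 = 25 × 3 + 1  ⟹  1 = (-25)·79 + (26)·76
So (26)·76 ≡ 1 (mod 79), i.e. 76^(-1) ≡ 26 (mod 79).
x ≡ 26 × 16 = 416 ≡ 21 (mod 79).
Check: 76 × 21 = 1596 ≡ 16 (mod 79).
Unique solution: x ≡ 21 (mod 79)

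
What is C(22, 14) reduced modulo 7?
3

Using Lucas' theorem:
Write n=22 and k=14 in base 7:
n in base 7: [3, 1]
k in base 7: [2, 0]
C(22,14) mod 7 = ∏ C(n_i, k_i) mod 7
Digit binomials (mod 7): C(3,2) = 3; C(1,0) = 1
Product: 3 × 1 = 3 ≡ 3 (mod 7)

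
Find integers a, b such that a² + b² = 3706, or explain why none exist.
15² + 59² (a=15, b=59)

Factorization: 3706 = 2 × 17 × 109
By Fermat: n is sum of two squares iff every prime p ≡ 3 (mod 4) appears to even power.
All primes ≡ 3 (mod 4) appear to even power.
Search a = 0, 1, 2, … for 3706 - a² a perfect square: first hit at a = 15: 3706 - 225 = 3481 = 59².
3706 = 15² + 59² = 225 + 3481 ✓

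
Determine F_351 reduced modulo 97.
74

Matrix identity: Q^n = [[F_(n+1), F_n], [F_n, F_(n-1)]] with Q = [[1,1],[1,0]].
n = 351 = 101011111₂. Square-and-multiply, entries mod 97:
Q^1 = [[1,1],[1,0]]
Q^2 = (Q^1)² = [[2,1],[1,1]]
Q^5 = (Q^2)²·Q = [[8,5],[5,3]]
Q^10 = (Q^5)² = [[89,55],[55,34]]
Q^21 = (Q^10)²·Q = [[57,82],[82,72]]
Q^43 = (Q^21)²·Q = [[84,79],[79,5]]
Q^87 = (Q^43)²·Q = [[55,8],[8,47]]
Q^175 = (Q^87)²·Q = [[25,82],[82,40]]
Q^351 = (Q^175)²·Q = [[69,74],[74,92]]
F_351 mod 97 = Q^351[0][1] = 74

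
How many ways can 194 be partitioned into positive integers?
2366022741845

p(n) counts ways to write n as a sum of positive integers (order ignored).
Euler's pentagonal recurrence: p(k) = p(k-1) + p(k-2) - p(k-5) - p(k-7) + p(k-12) + p(k-15) - ... (offsets j(3j∓1)/2, signs ++--, p(0)=1, p(<0)=0).
DP table for k = 0..193: p(0)=1, p(1)=1, p(2)=2, p(3)=3, p(4)=5, p(5)=7, p(6)=11, p(7)=15, p(8)=22, p(9)=30, p(10)=42, p(11)=56, p(12)=77, p(13)=101, p(14)=135, p(15)=176, p(16)=231, p(17)=297, p(18)=385, p(19)=490, p(20)=627, p(21)=792, p(22)=1002, p(23)=1255, p(24)=1575, p(25)=1958, p(26)=2436, p(27)=3010, p(28)=3718, p(29)=4565, p(30)=5604, p(31)=6842, p(32)=8349, p(33)=10143, p(34)=12310, p(35)=14883, p(36)=17977, p(37)=21637, p(38)=26015, p(39)=31185, p(40)=37338, p(41)=44583, p(42)=53174, p(43)=63261, p(44)=75175, p(45)=89134, p(46)=105558, p(47)=124754, p(48)=147273, p(49)=173525, p(50)=204226, p(51)=239943, p(52)=281589, p(53)=329931, p(54)=386155, p(55)=451276, p(56)=526823, p(57)=614154, p(58)=715220, p(59)=831820, p(60)=966467, p(61)=1121505, p(62)=1300156, p(63)=1505499, p(64)=1741630, p(65)=2012558, p(66)=2323520, p(67)=2679689, p(68)=3087735, p(69)=3554345, p(70)=4087968, p(71)=4697205, p(72)=5392783, p(73)=6185689, p(74)=7089500, p(75)=8118264, p(76)=9289091, p(77)=10619863, p(78)=12132164, p(79)=13848650, p(80)=15796476, p(81)=18004327, p(82)=20506255, p(83)=23338469, p(84)=26543660, p(85)=30167357, p(86)=34262962, p(87)=38887673, p(88)=44108109, p(89)=49995925, p(90)=56634173, p(91)=64112359, p(92)=72533807, p(93)=82010177, p(94)=92669720, p(95)=104651419, p(96)=118114304, p(97)=133230930, p(98)=150198136, p(99)=169229875, p(100)=190569292, p(101)=214481126, p(102)=241265379, p(103)=271248950, p(104)=304801365, p(105)=342325709, p(106)=384276336, p(107)=431149389, p(108)=483502844, p(109)=541946240, p(110)=607163746, p(111)=679903203, p(112)=761002156, p(113)=851376628, p(114)=952050665, p(115)=1064144451, p(116)=1188908248, p(117)=1327710076, p(118)=1482074143, p(119)=1653668665, p(120)=1844349560, p(121)=2056148051, p(122)=2291320912, p(123)=2552338241, p(124)=2841940500, p(125)=3163127352, p(126)=3519222692, p(127)=3913864295, p(128)=4351078600, p(129)=4835271870, p(130)=5371315400, p(131)=5964539504, p(132)=6620830889, p(133)=7346629512, p(134)=8149040695, p(135)=9035836076, p(136)=10015581680, p(137)=11097645016, p(138)=12292341831, p(139)=13610949895, p(140)=15065878135, p(141)=16670689208, p(142)=18440293320, p(143)=20390982757, p(144)=22540654445, p(145)=24908858009, p(146)=27517052599, p(147)=30388671978, p(148)=33549419497, p(149)=37027355200, p(150)=40853235313, p(151)=45060624582, p(152)=49686288421, p(153)=54770336324, p(154)=60356673280, p(155)=66493182097, p(156)=73232243759, p(157)=80630964769, p(158)=88751778802, p(159)=97662728555, p(160)=107438159466, p(161)=118159068427, p(162)=129913904637, p(163)=142798995930, p(164)=156919475295, p(165)=172389800255, p(166)=189334822579, p(167)=207890420102, p(168)=228204732751, p(169)=250438925115, p(170)=274768617130, p(171)=301384802048, p(172)=330495499613, p(173)=362326859895, p(174)=397125074750, p(175)=435157697830, p(176)=476715857290, p(177)=522115831195, p(178)=571701605655, p(179)=625846753120, p(180)=684957390936, p(181)=749474411781, p(182)=819876908323, p(183)=896684817527, p(184)=980462880430, p(185)=1071823774337, p(186)=1171432692373, p(187)=1280011042268, p(188)=1398341745571, p(189)=1527273599625, p(190)=1667727404093, p(191)=1820701100652, p(192)=1987276856363, p(193)=2168627105469.
Final step: p(194) = p(193) + p(192) - p(189) - p(187) + p(182) + p(179) - p(172) - p(168) + p(159) + p(154) - p(143) - p(137) + p(124) + p(117) - p(102) - p(94) + p(77) + p(68) - p(49) - p(39) + p(18) + p(7)
= 2168627105469 + 1987276856363 - 1527273599625 - 1280011042268 + 819876908323 + 625846753120 - 330495499613 - 228204732751 + 97662728555 + 60356673280 - 20390982757 - 11097645016 + 2841940500 + 1327710076 - 241265379 - 92669720 + 10619863 + 3087735 - 173525 - 31185 + 385 + 15
= 2366022741845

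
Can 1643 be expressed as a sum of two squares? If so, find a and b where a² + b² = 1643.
Not possible

Factorization: 1643 = 31 × 53
By Fermat: n is sum of two squares iff every prime p ≡ 3 (mod 4) appears to even power.
Prime(s) ≡ 3 (mod 4) with odd exponent: [(31, 1)]
Therefore 1643 cannot be expressed as a² + b².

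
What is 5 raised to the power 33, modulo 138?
137

Repeated squaring. Binary of 33 = 100001.
5^1 ≡ 5 (mod 138); 5^2 ≡ 25 (mod 138); 5^4 ≡ 73 (mod 138); 5^8 ≡ 85 (mod 138); 5^16 ≡ 49 (mod 138); 5^32 ≡ 55 (mod 138)
5^33 = 5^1 × 5^32 ≡ 137 (mod 138)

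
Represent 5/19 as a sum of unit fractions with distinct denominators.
1/4 + 1/76

Greedy algorithm:
5/19: ceiling(19/5) = 4, use 1/4
1/76: ceiling(76/1) = 76, use 1/76
Result: 5/19 = 1/4 + 1/76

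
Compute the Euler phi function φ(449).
448

449 = 449
φ(n) = n × ∏(1 - 1/p) for each prime p dividing n
φ(449) = 449 × (1 - 1/449) = 448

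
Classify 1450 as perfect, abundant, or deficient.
deficient

Proper divisors of 1450: sum = 1 + 2 + 5 + 10 + 25 + 29 + 50 + 58 + 145 + 290 + 725 = 1340
Since 1340 < 1450, 1450 is deficient.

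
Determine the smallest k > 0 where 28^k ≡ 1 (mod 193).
48

193 is prime, so ord(28) divides φ(193) = 192.
Divisors of 192: 1, 2, 3, 4, 6, 8, 12, 16, 24, 32, 48, 64, 96, 192.
Repeated squaring: 28^1 ≡ 28, 28^2 ≡ 12, 28^4 ≡ 144, 28^8 ≡ 85, 28^16 ≡ 84, 28^32 ≡ 108, 28^64 ≡ 84, 28^128 ≡ 108 (mod 193).
Test 28^d mod 193 for each divisor d in increasing order:
28^1 ≡ 28
28^2 ≡ 12
28^3 = 28^2·28^1 ≡ 143
28^4 ≡ 144
28^6 = 28^4·28^2 ≡ 184
28^8 ≡ 85
28^12 = 28^8·28^4 ≡ 81
28^16 ≡ 84
28^24 = 28^16·28^8 ≡ 192
28^32 ≡ 108
28^48 = 28^32·28^16 ≡ 1  ← first divisor giving 1
The order is 48.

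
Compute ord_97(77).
32

97 is prime, so ord(77) divides φ(97) = 96.
Divisors of 96: 1, 2, 3, 4, 6, 8, 12, 16, 24, 32, 48, 96.
Repeated squaring: 77^1 ≡ 77, 77^2 ≡ 12, 77^4 ≡ 47, 77^8 ≡ 75, 77^16 ≡ 96, 77^32 ≡ 1, 77^64 ≡ 1 (mod 97).
Test 77^d mod 97 for each divisor d in increasing order:
77^1 ≡ 77
77^2 ≡ 12
77^3 = 77^2·77^1 ≡ 51
77^4 ≡ 47
77^6 = 77^4·77^2 ≡ 79
77^8 ≡ 75
77^12 = 77^8·77^4 ≡ 33
77^16 ≡ 96
77^24 = 77^16·77^8 ≡ 22
77^32 ≡ 1  ← first divisor giving 1
The order is 32.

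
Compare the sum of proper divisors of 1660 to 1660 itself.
abundant

Proper divisors of 1660: sum = 1 + 2 + 4 + 5 + 10 + 20 + 83 + 166 + 332 + 415 + 830 = 1868
Since 1868 > 1660, 1660 is abundant.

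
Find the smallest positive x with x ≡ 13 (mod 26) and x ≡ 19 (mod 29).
715

Using Chinese Remainder Theorem:
M = 26 × 29 = 754
M1 = 29, M2 = 26
y1 = 29^(-1) mod 26 = 9
y2 = 26^(-1) mod 29 = 19
x = (13×29×9 + 19×26×19) mod 754 = 715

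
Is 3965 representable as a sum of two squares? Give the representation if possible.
11² + 62² (a=11, b=62)

Factorization: 3965 = 5 × 13 × 61
By Fermat: n is sum of two squares iff every prime p ≡ 3 (mod 4) appears to even power.
All primes ≡ 3 (mod 4) appear to even power.
Search a = 0, 1, 2, … for 3965 - a² a perfect square: first hit at a = 11: 3965 - 121 = 3844 = 62².
3965 = 11² + 62² = 121 + 3844 ✓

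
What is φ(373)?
372

373 = 373
φ(n) = n × ∏(1 - 1/p) for each prime p dividing n
φ(373) = 373 × (1 - 1/373) = 372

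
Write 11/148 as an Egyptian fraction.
1/14 + 1/346 + 1/179228

Greedy algorithm:
11/148: ceiling(148/11) = 14, use 1/14
3/1036: ceiling(1036/3) = 346, use 1/346
1/179228: ceiling(179228/1) = 179228, use 1/179228
Result: 11/148 = 1/14 + 1/346 + 1/179228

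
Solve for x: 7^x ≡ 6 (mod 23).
16

Baby-step giant-step with step n = ⌈√23⌉ = 5.
Baby steps 7^j mod 23 (j:value) for j=0..4: 0:1, 1:7, 2:3, 3:21, 4:9.
Giant-step multiplier: 7^(-5) ≡ 7^(22-5) = 7^17 ≡ 19 (mod 23).
Giant steps γ_i = 6·19^i mod 23: γ_0=6, γ_1=22, γ_2=4, γ_3=7 (in table at j=1).
x = i·n + j = 3·5 + 1 = 16.
Check: 7^16 ≡ 6 (mod 23).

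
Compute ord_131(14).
130

131 is prime, so ord(14) divides φ(131) = 130.
Divisors of 130: 1, 2, 5, 10, 13, 26, 65, 130.
Repeated squaring: 14^1 ≡ 14, 14^2 ≡ 65, 14^4 ≡ 33, 14^8 ≡ 41, 14^16 ≡ 109, 14^32 ≡ 91, 14^64 ≡ 28, 14^128 ≡ 129 (mod 131).
Test 14^d mod 131 for each divisor d in increasing order:
14^1 ≡ 14
14^2 ≡ 65
14^5 = 14^4·14^1 ≡ 69
14^10 = 14^8·14^2 ≡ 45
14^13 = 14^8·14^4·14^1 ≡ 78
14^26 = 14^16·14^8·14^2 ≡ 58
14^65 = 14^64·14^1 ≡ 130
14^130 = 14^128·14^2 ≡ 1  ← first divisor giving 1
The order is 130.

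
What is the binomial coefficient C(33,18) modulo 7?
2

Using Lucas' theorem:
Write n=33 and k=18 in base 7:
n in base 7: [4, 5]
k in base 7: [2, 4]
C(33,18) mod 7 = ∏ C(n_i, k_i) mod 7
Digit binomials (mod 7): C(4,2) = 6; C(5,4) = 5
Product: 6 × 5 = 30 ≡ 2 (mod 7)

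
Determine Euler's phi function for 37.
36

37 = 37
φ(n) = n × ∏(1 - 1/p) for each prime p dividing n
φ(37) = 37 × (1 - 1/37) = 36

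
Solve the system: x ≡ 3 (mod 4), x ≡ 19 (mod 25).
19

Using Chinese Remainder Theorem:
M = 4 × 25 = 100
M1 = 25, M2 = 4
y1 = 25^(-1) mod 4 = 1
y2 = 4^(-1) mod 25 = 19
x = (3×25×1 + 19×4×19) mod 100 = 19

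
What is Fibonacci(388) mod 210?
171

Matrix identity: Q^n = [[F_(n+1), F_n], [F_n, F_(n-1)]] with Q = [[1,1],[1,0]].
n = 388 = 110000100₂. Square-and-multiply, entries mod 210:
Q^1 = [[1,1],[1,0]]
Q^3 = (Q^1)²·Q = [[3,2],[2,1]]
Q^6 = (Q^3)² = [[13,8],[8,5]]
Q^12 = (Q^6)² = [[23,144],[144,89]]
Q^24 = (Q^12)² = [[55,168],[168,97]]
Q^48 = (Q^24)² = [[169,126],[126,43]]
Q^97 = (Q^48)²·Q = [[169,127],[127,42]]
Q^194 = (Q^97)² = [[170,127],[127,43]]
Q^388 = (Q^194)² = [[89,171],[171,128]]
F_388 mod 210 = Q^388[0][1] = 171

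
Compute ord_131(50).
130

131 is prime, so ord(50) divides φ(131) = 130.
Divisors of 130: 1, 2, 5, 10, 13, 26, 65, 130.
Repeated squaring: 50^1 ≡ 50, 50^2 ≡ 11, 50^4 ≡ 121, 50^8 ≡ 100, 50^16 ≡ 44, 50^32 ≡ 102, 50^64 ≡ 55, 50^128 ≡ 12 (mod 131).
Test 50^d mod 131 for each divisor d in increasing order:
50^1 ≡ 50
50^2 ≡ 11
50^5 = 50^4·50^1 ≡ 24
50^10 = 50^8·50^2 ≡ 52
50^13 = 50^8·50^4·50^1 ≡ 42
50^26 = 50^16·50^8·50^2 ≡ 61
50^65 = 50^64·50^1 ≡ 130
50^130 = 50^128·50^2 ≡ 1  ← first divisor giving 1
The order is 130.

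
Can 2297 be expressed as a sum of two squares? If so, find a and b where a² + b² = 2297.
19² + 44² (a=19, b=44)

Factorization: 2297 = 2297
By Fermat: n is sum of two squares iff every prime p ≡ 3 (mod 4) appears to even power.
All primes ≡ 3 (mod 4) appear to even power.
Search a = 0, 1, 2, … for 2297 - a² a perfect square: first hit at a = 19: 2297 - 361 = 1936 = 44².
2297 = 19² + 44² = 361 + 1936 ✓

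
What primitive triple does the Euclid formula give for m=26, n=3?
(667, 156, 685)

Euclid's formula: a = m² - n², b = 2mn, c = m² + n²
m = 26, n = 3
a = 26² - 3² = 676 - 9 = 667
b = 2 × 26 × 3 = 156
c = 26² + 3² = 676 + 9 = 685
Verification: 667² + 156² = 444889 + 24336 = 469225 = 685² ✓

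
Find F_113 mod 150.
133

Matrix identity: Q^n = [[F_(n+1), F_n], [F_n, F_(n-1)]] with Q = [[1,1],[1,0]].
n = 113 = 1110001₂. Square-and-multiply, entries mod 150:
Q^1 = [[1,1],[1,0]]
Q^3 = (Q^1)²·Q = [[3,2],[2,1]]
Q^7 = (Q^3)²·Q = [[21,13],[13,8]]
Q^14 = (Q^7)² = [[10,77],[77,83]]
Q^28 = (Q^14)² = [[29,111],[111,68]]
Q^56 = (Q^28)² = [[112,117],[117,145]]
Q^113 = (Q^56)²·Q = [[52,133],[133,69]]
F_113 mod 150 = Q^113[0][1] = 133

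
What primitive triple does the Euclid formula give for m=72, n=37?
(3815, 5328, 6553)

Euclid's formula: a = m² - n², b = 2mn, c = m² + n²
m = 72, n = 37
a = 72² - 37² = 5184 - 1369 = 3815
b = 2 × 72 × 37 = 5328
c = 72² + 37² = 5184 + 1369 = 6553
Verification: 3815² + 5328² = 14554225 + 28387584 = 42941809 = 6553² ✓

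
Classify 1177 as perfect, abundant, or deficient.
deficient

Proper divisors of 1177: sum = 1 + 11 + 107 = 119
Since 119 < 1177, 1177 is deficient.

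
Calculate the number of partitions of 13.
101

p(n) counts ways to write n as a sum of positive integers (order ignored).
Euler's pentagonal recurrence: p(k) = p(k-1) + p(k-2) - p(k-5) - p(k-7) + p(k-12) + p(k-15) - ... (offsets j(3j∓1)/2, signs ++--, p(0)=1, p(<0)=0).
DP table for k = 0..12: p(0)=1, p(1)=1, p(2)=2, p(3)=3, p(4)=5, p(5)=7, p(6)=11, p(7)=15, p(8)=22, p(9)=30, p(10)=42, p(11)=56, p(12)=77.
Final step: p(13) = p(12) + p(11) - p(8) - p(6) + p(1)
= 77 + 56 - 22 - 11 + 1
= 101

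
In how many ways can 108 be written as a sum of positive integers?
483502844

p(n) counts ways to write n as a sum of positive integers (order ignored).
Euler's pentagonal recurrence: p(k) = p(k-1) + p(k-2) - p(k-5) - p(k-7) + p(k-12) + p(k-15) - ... (offsets j(3j∓1)/2, signs ++--, p(0)=1, p(<0)=0).
DP table for k = 0..107: p(0)=1, p(1)=1, p(2)=2, p(3)=3, p(4)=5, p(5)=7, p(6)=11, p(7)=15, p(8)=22, p(9)=30, p(10)=42, p(11)=56, p(12)=77, p(13)=101, p(14)=135, p(15)=176, p(16)=231, p(17)=297, p(18)=385, p(19)=490, p(20)=627, p(21)=792, p(22)=1002, p(23)=1255, p(24)=1575, p(25)=1958, p(26)=2436, p(27)=3010, p(28)=3718, p(29)=4565, p(30)=5604, p(31)=6842, p(32)=8349, p(33)=10143, p(34)=12310, p(35)=14883, p(36)=17977, p(37)=21637, p(38)=26015, p(39)=31185, p(40)=37338, p(41)=44583, p(42)=53174, p(43)=63261, p(44)=75175, p(45)=89134, p(46)=105558, p(47)=124754, p(48)=147273, p(49)=173525, p(50)=204226, p(51)=239943, p(52)=281589, p(53)=329931, p(54)=386155, p(55)=451276, p(56)=526823, p(57)=614154, p(58)=715220, p(59)=831820, p(60)=966467, p(61)=1121505, p(62)=1300156, p(63)=1505499, p(64)=1741630, p(65)=2012558, p(66)=2323520, p(67)=2679689, p(68)=3087735, p(69)=3554345, p(70)=4087968, p(71)=4697205, p(72)=5392783, p(73)=6185689, p(74)=7089500, p(75)=8118264, p(76)=9289091, p(77)=10619863, p(78)=12132164, p(79)=13848650, p(80)=15796476, p(81)=18004327, p(82)=20506255, p(83)=23338469, p(84)=26543660, p(85)=30167357, p(86)=34262962, p(87)=38887673, p(88)=44108109, p(89)=49995925, p(90)=56634173, p(91)=64112359, p(92)=72533807, p(93)=82010177, p(94)=92669720, p(95)=104651419, p(96)=118114304, p(97)=133230930, p(98)=150198136, p(99)=169229875, p(100)=190569292, p(101)=214481126, p(102)=241265379, p(103)=271248950, p(104)=304801365, p(105)=342325709, p(106)=384276336, p(107)=431149389.
Final step: p(108) = p(107) + p(106) - p(103) - p(101) + p(96) + p(93) - p(86) - p(82) + p(73) + p(68) - p(57) - p(51) + p(38) + p(31) - p(16) - p(8)
= 431149389 + 384276336 - 271248950 - 214481126 + 118114304 + 82010177 - 34262962 - 20506255 + 6185689 + 3087735 - 614154 - 239943 + 26015 + 6842 - 231 - 22
= 483502844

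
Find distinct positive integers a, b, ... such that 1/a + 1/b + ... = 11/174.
1/16 + 1/1392

Greedy algorithm:
11/174: ceiling(174/11) = 16, use 1/16
1/1392: ceiling(1392/1) = 1392, use 1/1392
Result: 11/174 = 1/16 + 1/1392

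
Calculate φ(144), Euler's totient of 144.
48

144 = 2^4 × 3^2
φ(n) = n × ∏(1 - 1/p) for each prime p dividing n
φ(144) = 144 × (1 - 1/2) × (1 - 1/3) = 48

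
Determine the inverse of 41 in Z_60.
41

gcd(41, 60) = 1, so the inverse exists.
Extended Euclidean algorithm on (60, 41):
60 = 1 × 41 + 19  ⟹  19 = (1)·60 + (-1)·41
41 = 2 × 19 + 3  ⟹  3 = (-2)·60 + (3)·41
19 = 6 × 3 + 1  ⟹  1 = (13)·60 + (-19)·41
So (-19)·41 ≡ 1 (mod 60), i.e. 41^(-1) ≡ -19 ≡ 41 (mod 60).
Check: 41 × 41 = 1681 ≡ 1 (mod 60)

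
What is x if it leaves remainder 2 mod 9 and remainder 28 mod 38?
218

Using Chinese Remainder Theorem:
M = 9 × 38 = 342
M1 = 38, M2 = 9
y1 = 38^(-1) mod 9 = 5
y2 = 9^(-1) mod 38 = 17
x = (2×38×5 + 28×9×17) mod 342 = 218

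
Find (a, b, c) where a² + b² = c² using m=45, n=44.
(89, 3960, 3961)

Euclid's formula: a = m² - n², b = 2mn, c = m² + n²
m = 45, n = 44
a = 45² - 44² = 2025 - 1936 = 89
b = 2 × 45 × 44 = 3960
c = 45² + 44² = 2025 + 1936 = 3961
Verification: 89² + 3960² = 7921 + 15681600 = 15689521 = 3961² ✓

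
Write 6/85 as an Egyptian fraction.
1/15 + 1/255

Greedy algorithm:
6/85: ceiling(85/6) = 15, use 1/15
1/255: ceiling(255/1) = 255, use 1/255
Result: 6/85 = 1/15 + 1/255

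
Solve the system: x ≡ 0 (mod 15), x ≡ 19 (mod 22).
195

Using Chinese Remainder Theorem:
M = 15 × 22 = 330
M1 = 22, M2 = 15
y1 = 22^(-1) mod 15 = 13
y2 = 15^(-1) mod 22 = 3
x = (0×22×13 + 19×15×3) mod 330 = 195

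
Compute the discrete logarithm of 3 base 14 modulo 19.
7

Baby-step giant-step with step n = ⌈√19⌉ = 5.
Baby steps 14^j mod 19 (j:value) for j=0..4: 0:1, 1:14, 2:6, 3:8, 4:17.
Giant-step multiplier: 14^(-5) ≡ 14^(18-5) = 14^13 ≡ 2 (mod 19).
Giant steps γ_i = 3·2^i mod 19: γ_0=3, γ_1=6 (in table at j=2).
x = i·n + j = 1·5 + 2 = 7.
Check: 14^7 ≡ 3 (mod 19).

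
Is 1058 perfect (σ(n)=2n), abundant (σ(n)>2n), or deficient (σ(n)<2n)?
deficient

Proper divisors of 1058: sum = 1 + 2 + 23 + 46 + 529 = 601
Since 601 < 1058, 1058 is deficient.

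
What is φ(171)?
108

171 = 3^2 × 19
φ(n) = n × ∏(1 - 1/p) for each prime p dividing n
φ(171) = 171 × (1 - 1/3) × (1 - 1/19) = 108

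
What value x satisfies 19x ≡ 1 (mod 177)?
28

gcd(19, 177) = 1, so the inverse exists.
Extended Euclidean algorithm on (177, 19):
177 = 9 × 19 + 6  ⟹  6 = (1)·177 + (-9)·19
19 = 3 × 6 + 1  ⟹  1 = (-3)·177 + (28)·19
So (28)·19 ≡ 1 (mod 177), i.e. 19^(-1) ≡ 28 (mod 177).
Check: 19 × 28 = 532 ≡ 1 (mod 177)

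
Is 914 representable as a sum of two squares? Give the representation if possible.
17² + 25² (a=17, b=25)

Factorization: 914 = 2 × 457
By Fermat: n is sum of two squares iff every prime p ≡ 3 (mod 4) appears to even power.
All primes ≡ 3 (mod 4) appear to even power.
Search a = 0, 1, 2, … for 914 - a² a perfect square: first hit at a = 17: 914 - 289 = 625 = 25².
914 = 17² + 25² = 289 + 625 ✓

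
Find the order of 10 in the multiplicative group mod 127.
42

127 is prime, so ord(10) divides φ(127) = 126.
Divisors of 126: 1, 2, 3, 6, 7, 9, 14, 18, 21, 42, 63, 126.
Repeated squaring: 10^1 ≡ 10, 10^2 ≡ 100, 10^4 ≡ 94, 10^8 ≡ 73, 10^16 ≡ 122, 10^32 ≡ 25, 10^64 ≡ 117 (mod 127).
Test 10^d mod 127 for each divisor d in increasing order:
10^1 ≡ 10
10^2 ≡ 100
10^3 = 10^2·10^1 ≡ 111
10^6 = 10^4·10^2 ≡ 2
10^7 = 10^4·10^2·10^1 ≡ 20
10^9 = 10^8·10^1 ≡ 95
10^14 = 10^8·10^4·10^2 ≡ 19
10^18 = 10^16·10^2 ≡ 8
10^21 = 10^16·10^4·10^1 ≡ 126
10^42 = 10^32·10^8·10^2 ≡ 1  ← first divisor giving 1
The order is 42.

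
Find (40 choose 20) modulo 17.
6

Using Lucas' theorem:
Write n=40 and k=20 in base 17:
n in base 17: [2, 6]
k in base 17: [1, 3]
C(40,20) mod 17 = ∏ C(n_i, k_i) mod 17
Digit binomials (mod 17): C(2,1) = 2; C(6,3) = 20 ≡ 3
Product: 2 × 3 = 6 ≡ 6 (mod 17)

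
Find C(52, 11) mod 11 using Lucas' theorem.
4

Using Lucas' theorem:
Write n=52 and k=11 in base 11:
n in base 11: [4, 8]
k in base 11: [1, 0]
C(52,11) mod 11 = ∏ C(n_i, k_i) mod 11
Digit binomials (mod 11): C(4,1) = 4; C(8,0) = 1
Product: 4 × 1 = 4 ≡ 4 (mod 11)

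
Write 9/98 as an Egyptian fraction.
1/11 + 1/1078

Greedy algorithm:
9/98: ceiling(98/9) = 11, use 1/11
1/1078: ceiling(1078/1) = 1078, use 1/1078
Result: 9/98 = 1/11 + 1/1078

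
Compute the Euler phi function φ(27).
18

27 = 3^3
φ(n) = n × ∏(1 - 1/p) for each prime p dividing n
φ(27) = 27 × (1 - 1/3) = 18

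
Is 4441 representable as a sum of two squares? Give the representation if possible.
29² + 60² (a=29, b=60)

Factorization: 4441 = 4441
By Fermat: n is sum of two squares iff every prime p ≡ 3 (mod 4) appears to even power.
All primes ≡ 3 (mod 4) appear to even power.
Search a = 0, 1, 2, … for 4441 - a² a perfect square: first hit at a = 29: 4441 - 841 = 3600 = 60².
4441 = 29² + 60² = 841 + 3600 ✓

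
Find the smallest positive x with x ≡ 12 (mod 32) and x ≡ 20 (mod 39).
332

Using Chinese Remainder Theorem:
M = 32 × 39 = 1248
M1 = 39, M2 = 32
y1 = 39^(-1) mod 32 = 23
y2 = 32^(-1) mod 39 = 11
x = (12×39×23 + 20×32×11) mod 1248 = 332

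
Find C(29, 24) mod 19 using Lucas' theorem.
5

Using Lucas' theorem:
Write n=29 and k=24 in base 19:
n in base 19: [1, 10]
k in base 19: [1, 5]
C(29,24) mod 19 = ∏ C(n_i, k_i) mod 19
Digit binomials (mod 19): C(1,1) = 1; C(10,5) = 252 ≡ 5
Product: 1 × 5 = 5 ≡ 5 (mod 19)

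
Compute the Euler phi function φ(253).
220

253 = 11 × 23
φ(n) = n × ∏(1 - 1/p) for each prime p dividing n
φ(253) = 253 × (1 - 1/11) × (1 - 1/23) = 220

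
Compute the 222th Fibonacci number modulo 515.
171

Matrix identity: Q^n = [[F_(n+1), F_n], [F_n, F_(n-1)]] with Q = [[1,1],[1,0]].
n = 222 = 11011110₂. Square-and-multiply, entries mod 515:
Q^1 = [[1,1],[1,0]]
Q^3 = (Q^1)²·Q = [[3,2],[2,1]]
Q^6 = (Q^3)² = [[13,8],[8,5]]
Q^13 = (Q^6)²·Q = [[377,233],[233,144]]
Q^27 = (Q^13)²·Q = [[56,203],[203,368]]
Q^55 = (Q^27)²·Q = [[122,55],[55,67]]
Q^111 = (Q^55)²·Q = [[494,399],[399,95]]
Q^222 = (Q^111)² = [[507,171],[171,336]]
F_222 mod 515 = Q^222[0][1] = 171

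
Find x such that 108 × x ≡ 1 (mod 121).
93

gcd(108, 121) = 1, so the inverse exists.
Extended Euclidean algorithm on (121, 108):
121 = 1 × 108 + 13  ⟹  13 = (1)·121 + (-1)·108
108 = 8 × 13 + 4  ⟹  4 = (-8)·121 + (9)·108
13 = 3 × 4 + 1  ⟹  1 = (25)·121 + (-28)·108
So (-28)·108 ≡ 1 (mod 121), i.e. 108^(-1) ≡ -28 ≡ 93 (mod 121).
Check: 108 × 93 = 10044 ≡ 1 (mod 121)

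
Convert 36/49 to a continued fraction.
[0; 1, 2, 1, 3, 3]

Euclidean algorithm steps:
36 = 0 × 49 + 36
49 = 1 × 36 + 13
36 = 2 × 13 + 10
13 = 1 × 10 + 3
10 = 3 × 3 + 1
3 = 3 × 1 + 0
Continued fraction: [0; 1, 2, 1, 3, 3]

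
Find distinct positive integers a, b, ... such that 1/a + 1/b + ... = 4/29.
1/8 + 1/78 + 1/9048

Greedy algorithm:
4/29: ceiling(29/4) = 8, use 1/8
3/232: ceiling(232/3) = 78, use 1/78
1/9048: ceiling(9048/1) = 9048, use 1/9048
Result: 4/29 = 1/8 + 1/78 + 1/9048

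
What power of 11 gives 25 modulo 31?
20

Baby-step giant-step with step n = ⌈√31⌉ = 6.
Baby steps 11^j mod 31 (j:value) for j=0..5: 0:1, 1:11, 2:28, 3:29, 4:9, 5:6.
Giant-step multiplier: 11^(-6) ≡ 11^(30-6) = 11^24 ≡ 8 (mod 31).
Giant steps γ_i = 25·8^i mod 31: γ_0=25, γ_1=14, γ_2=19, γ_3=28 (in table at j=2).
x = i·n + j = 3·6 + 2 = 20.
Check: 11^20 ≡ 25 (mod 31).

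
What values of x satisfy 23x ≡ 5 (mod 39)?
x ≡ 7 (mod 39)

gcd(23, 39) = 1, which divides 5, so solutions exist.
Find 23^(-1) mod 39 by the extended Euclidean algorithm:
39 = 1 × 23 + 16  ⟹  16 = (1)·39 + (-1)·23
23 = 1 × 16 + 7  ⟹  7 = (-1)·39 + (2)·23
16 = 2 × 7 + 2  ⟹  2 = (3)·39 + (-5)·23
7 = 3 × 2 + 1  ⟹  1 = (-10)·39 + (17)·23
So (17)·23 ≡ 1 (mod 39), i.e. 23^(-1) ≡ 17 (mod 39).
x ≡ 17 × 5 = 85 ≡ 7 (mod 39).
Check: 23 × 7 = 161 ≡ 5 (mod 39).
Unique solution: x ≡ 7 (mod 39)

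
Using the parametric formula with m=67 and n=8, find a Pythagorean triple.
(4425, 1072, 4553)

Euclid's formula: a = m² - n², b = 2mn, c = m² + n²
m = 67, n = 8
a = 67² - 8² = 4489 - 64 = 4425
b = 2 × 67 × 8 = 1072
c = 67² + 8² = 4489 + 64 = 4553
Verification: 4425² + 1072² = 19580625 + 1149184 = 20729809 = 4553² ✓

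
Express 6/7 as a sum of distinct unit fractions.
1/2 + 1/3 + 1/42

Greedy algorithm:
6/7: ceiling(7/6) = 2, use 1/2
5/14: ceiling(14/5) = 3, use 1/3
1/42: ceiling(42/1) = 42, use 1/42
Result: 6/7 = 1/2 + 1/3 + 1/42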